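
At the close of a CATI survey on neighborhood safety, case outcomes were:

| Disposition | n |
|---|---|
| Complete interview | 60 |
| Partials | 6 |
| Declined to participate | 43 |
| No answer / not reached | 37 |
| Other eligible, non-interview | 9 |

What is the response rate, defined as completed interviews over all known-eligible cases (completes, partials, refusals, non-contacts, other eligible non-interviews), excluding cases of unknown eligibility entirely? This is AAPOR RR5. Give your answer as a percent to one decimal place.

38.7%

Numerator: 60
Denominator: 60 + 6 + 43 + 37 + 9 = 155
RR5 = 60 / 155 = 0.3871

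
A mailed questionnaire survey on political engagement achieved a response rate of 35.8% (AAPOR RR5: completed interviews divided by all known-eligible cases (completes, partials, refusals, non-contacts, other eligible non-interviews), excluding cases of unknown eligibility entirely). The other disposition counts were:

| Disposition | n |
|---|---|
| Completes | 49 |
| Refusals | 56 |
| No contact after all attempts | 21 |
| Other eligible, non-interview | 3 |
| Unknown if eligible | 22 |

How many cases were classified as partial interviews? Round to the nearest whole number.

8

RR5 = 49 / D = 0.358
D = 49 / 0.358 = 136.9
Rest of base = 129
partial interviews = 136.9 − 129 ≈ 8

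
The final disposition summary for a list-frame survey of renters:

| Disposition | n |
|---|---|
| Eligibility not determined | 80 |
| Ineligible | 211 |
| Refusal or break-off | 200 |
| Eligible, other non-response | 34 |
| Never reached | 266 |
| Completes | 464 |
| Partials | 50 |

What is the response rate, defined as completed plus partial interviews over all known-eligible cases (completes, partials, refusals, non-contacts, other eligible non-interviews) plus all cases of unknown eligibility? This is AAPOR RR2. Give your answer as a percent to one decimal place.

Top: 464 + 50 = 514
Denominator: 464 + 50 + 200 + 266 + 34 + 80 = 1094
RR2 = 514 / 1094 = 0.4698

47.0%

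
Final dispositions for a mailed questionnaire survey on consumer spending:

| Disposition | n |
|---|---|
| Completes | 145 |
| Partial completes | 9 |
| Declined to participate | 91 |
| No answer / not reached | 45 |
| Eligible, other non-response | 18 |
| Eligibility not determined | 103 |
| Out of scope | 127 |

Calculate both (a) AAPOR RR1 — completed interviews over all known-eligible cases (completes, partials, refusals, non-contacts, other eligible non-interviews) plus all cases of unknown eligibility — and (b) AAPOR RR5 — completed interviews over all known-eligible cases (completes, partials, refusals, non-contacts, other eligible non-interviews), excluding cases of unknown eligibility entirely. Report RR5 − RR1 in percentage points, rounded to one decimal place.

Num = 145
Base = 145 + 9 + 91 + 45 + 18 + 103 = 411
RR1 = 145 / 411 = 0.3528
Base = 145 + 9 + 91 + 45 + 18 = 308
RR5 = 145 / 308 = 0.4708
Difference = 47.08 − 35.28 = 11.80 percentage points

11.8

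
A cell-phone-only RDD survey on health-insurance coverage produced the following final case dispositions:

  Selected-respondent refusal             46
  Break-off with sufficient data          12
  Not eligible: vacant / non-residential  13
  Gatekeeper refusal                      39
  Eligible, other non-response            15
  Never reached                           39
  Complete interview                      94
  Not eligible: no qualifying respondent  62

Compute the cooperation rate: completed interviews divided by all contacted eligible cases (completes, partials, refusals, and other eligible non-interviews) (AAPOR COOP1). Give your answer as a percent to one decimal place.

45.6%

Refusals = 39 + 46 = 85
Screened out, ineligible = 62 + 13 = 75
Top = 94
Denominator = 94 + 12 + 85 + 15 = 206
COOP1 = 94 / 206 = 0.4563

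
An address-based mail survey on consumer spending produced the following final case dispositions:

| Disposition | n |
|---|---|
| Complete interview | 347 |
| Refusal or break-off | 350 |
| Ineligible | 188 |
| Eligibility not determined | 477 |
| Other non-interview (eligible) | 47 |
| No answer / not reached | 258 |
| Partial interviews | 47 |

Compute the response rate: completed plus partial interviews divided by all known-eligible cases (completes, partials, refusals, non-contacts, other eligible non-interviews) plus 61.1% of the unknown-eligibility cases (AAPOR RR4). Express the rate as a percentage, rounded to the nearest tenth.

Numerator = 347 + 47 = 394
Known eligible = 347 + 47 + 350 + 258 + 47 = 1049
Eligible share of unknowns = 0.6110 × 477 = 291.45
Base = 1049 + 291.45 = 1340.45
RR4 = 394 / 1340.45 = 0.2939

29.4%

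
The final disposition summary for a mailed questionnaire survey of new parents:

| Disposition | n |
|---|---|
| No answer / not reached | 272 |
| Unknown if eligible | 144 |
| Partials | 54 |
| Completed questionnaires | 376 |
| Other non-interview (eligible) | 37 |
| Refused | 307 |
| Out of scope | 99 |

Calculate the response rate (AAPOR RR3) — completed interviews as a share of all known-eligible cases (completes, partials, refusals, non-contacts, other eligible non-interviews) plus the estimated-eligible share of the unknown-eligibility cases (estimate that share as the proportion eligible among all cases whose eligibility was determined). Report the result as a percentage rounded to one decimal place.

Num → 376
Eligible (known) → 376 + 54 + 307 + 272 + 37 = 1046
e = 1046 / (1046 + 99) = 1046 / 1145 = 0.9135
e × U → 0.9135 × 144 = 131.54
Denominator → 1046 + 131.54 = 1177.54
RR3 = 376 / 1177.54 = 0.3193

31.9%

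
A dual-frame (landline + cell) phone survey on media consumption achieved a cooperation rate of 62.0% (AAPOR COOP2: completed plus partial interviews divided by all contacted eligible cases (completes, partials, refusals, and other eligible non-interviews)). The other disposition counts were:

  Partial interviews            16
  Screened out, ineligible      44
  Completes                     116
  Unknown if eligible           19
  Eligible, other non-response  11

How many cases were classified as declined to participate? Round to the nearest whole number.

Num: 116 + 16 = 132
COOP2 = 132 / D = 0.620
D = 132 / 0.620 = 212.9
Remaining denominator categories sum to 143
declined to participate = 212.9 − 143 ≈ 70

70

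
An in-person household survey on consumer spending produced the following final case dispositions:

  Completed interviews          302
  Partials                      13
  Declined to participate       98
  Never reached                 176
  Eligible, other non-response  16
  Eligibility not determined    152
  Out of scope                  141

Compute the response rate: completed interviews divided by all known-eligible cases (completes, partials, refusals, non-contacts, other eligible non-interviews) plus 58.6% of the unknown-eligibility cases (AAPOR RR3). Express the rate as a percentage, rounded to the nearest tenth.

43.5%

Top = 302
Eligible (known) = 302 + 13 + 98 + 176 + 16 = 605
e × U = 0.5860 × 152 = 89.07
Base = 605 + 89.07 = 694.07
RR3 = 302 / 694.07 = 0.4351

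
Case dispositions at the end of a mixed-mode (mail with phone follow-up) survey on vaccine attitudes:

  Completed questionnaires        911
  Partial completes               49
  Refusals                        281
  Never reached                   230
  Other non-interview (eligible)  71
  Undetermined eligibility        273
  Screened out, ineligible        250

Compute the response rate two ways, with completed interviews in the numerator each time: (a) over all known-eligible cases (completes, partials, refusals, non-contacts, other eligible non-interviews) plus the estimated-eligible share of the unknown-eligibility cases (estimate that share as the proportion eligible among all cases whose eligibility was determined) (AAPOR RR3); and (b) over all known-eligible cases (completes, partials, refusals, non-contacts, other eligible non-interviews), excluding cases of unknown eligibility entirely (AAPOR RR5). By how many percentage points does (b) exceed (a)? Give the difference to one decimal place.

Top: 911
Determined eligible: 911 + 49 + 281 + 230 + 71 = 1542
e = 1542 / (1542 + 250) = 1542 / 1792 = 0.8605
Eligible share of unknowns: 0.8605 × 273 = 234.92
Denominator: 1542 + 234.92 = 1776.92
RR3 = 911 / 1776.92 = 0.5127
Denominator: 911 + 49 + 281 + 230 + 71 = 1542
RR5 = 911 / 1542 = 0.5908
Difference = 59.08 − 51.27 = 7.81 percentage points

7.8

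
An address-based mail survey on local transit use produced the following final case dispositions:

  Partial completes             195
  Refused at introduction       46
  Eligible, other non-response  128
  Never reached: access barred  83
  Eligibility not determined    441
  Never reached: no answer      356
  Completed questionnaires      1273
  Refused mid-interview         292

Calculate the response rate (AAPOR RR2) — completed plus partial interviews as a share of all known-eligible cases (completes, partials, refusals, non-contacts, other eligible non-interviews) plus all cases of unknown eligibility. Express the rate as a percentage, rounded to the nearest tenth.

Refusal or break-off = 46 + 292 = 338
No answer / not reached = 356 + 83 = 439
Numerator: 1273 + 195 = 1468
Denominator: 1273 + 195 + 338 + 439 + 128 + 441 = 2814
RR2 = 1468 / 2814 = 0.5217

52.2%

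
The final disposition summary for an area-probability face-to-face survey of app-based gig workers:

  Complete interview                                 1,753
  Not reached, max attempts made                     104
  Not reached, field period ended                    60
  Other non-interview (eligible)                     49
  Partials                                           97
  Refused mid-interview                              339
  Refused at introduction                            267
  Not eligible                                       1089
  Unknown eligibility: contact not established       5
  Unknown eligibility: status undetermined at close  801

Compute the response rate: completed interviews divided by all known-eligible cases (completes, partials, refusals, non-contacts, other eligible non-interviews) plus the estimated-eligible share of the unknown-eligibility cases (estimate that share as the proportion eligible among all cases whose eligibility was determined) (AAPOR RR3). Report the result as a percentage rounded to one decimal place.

Refused = 267 + 339 = 606
No contact after all attempts = 60 + 104 = 164
Unknown eligibility = 5 + 801 = 806
Num: 1753
Known eligible: 1753 + 97 + 606 + 164 + 49 = 2669
e = 2669 / (2669 + 1089) = 2669 / 3758 = 0.7102
e × U: 0.7102 × 806 = 572.42
Base: 2669 + 572.42 = 3241.42
RR3 = 1753 / 3241.42 = 0.5408

54.1%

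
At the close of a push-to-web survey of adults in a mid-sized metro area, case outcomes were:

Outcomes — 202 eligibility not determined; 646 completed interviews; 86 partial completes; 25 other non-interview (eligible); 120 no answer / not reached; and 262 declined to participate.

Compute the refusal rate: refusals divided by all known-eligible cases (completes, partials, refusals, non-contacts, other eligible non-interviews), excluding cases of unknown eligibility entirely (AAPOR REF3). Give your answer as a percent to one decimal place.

Top: 262
Denominator: 646 + 86 + 262 + 120 + 25 = 1139
REF3 = 262 / 1139 = 0.2300

23.0%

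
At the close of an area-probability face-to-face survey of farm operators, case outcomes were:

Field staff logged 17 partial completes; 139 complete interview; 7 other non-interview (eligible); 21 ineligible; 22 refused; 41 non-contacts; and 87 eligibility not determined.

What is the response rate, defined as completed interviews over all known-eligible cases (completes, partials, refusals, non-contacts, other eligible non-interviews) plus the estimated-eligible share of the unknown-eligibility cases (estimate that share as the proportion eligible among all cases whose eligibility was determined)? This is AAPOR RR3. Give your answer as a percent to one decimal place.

Num → 139
Determined eligible → 139 + 17 + 22 + 41 + 7 = 226
e = 226 / (226 + 21) = 226 / 247 = 0.9150
Estimated eligible among unknowns → 0.9150 × 87 = 79.61
Denominator → 226 + 79.61 = 305.61
RR3 = 139 / 305.61 = 0.4548

45.5%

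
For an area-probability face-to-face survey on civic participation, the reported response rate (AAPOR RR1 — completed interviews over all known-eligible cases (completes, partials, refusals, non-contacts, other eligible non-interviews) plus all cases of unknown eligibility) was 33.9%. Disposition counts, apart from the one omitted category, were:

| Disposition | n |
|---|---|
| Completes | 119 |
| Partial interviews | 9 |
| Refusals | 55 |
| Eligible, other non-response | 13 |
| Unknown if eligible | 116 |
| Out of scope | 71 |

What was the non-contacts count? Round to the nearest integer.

RR1 = 119 / D = 0.339
D = 119 / 0.339 = 351.0
Remaining denominator categories sum to 312
non-contacts = 351.0 − 312 ≈ 39

39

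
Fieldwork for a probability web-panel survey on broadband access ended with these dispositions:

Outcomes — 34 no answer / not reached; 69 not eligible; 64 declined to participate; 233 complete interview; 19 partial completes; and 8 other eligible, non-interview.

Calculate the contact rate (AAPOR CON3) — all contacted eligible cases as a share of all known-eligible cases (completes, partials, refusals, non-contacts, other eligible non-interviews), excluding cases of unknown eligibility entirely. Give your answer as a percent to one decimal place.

90.5%

Top: 233 + 19 + 64 + 8 = 324
Denom: 233 + 19 + 64 + 34 + 8 = 358
CON3 = 324 / 358 = 0.9050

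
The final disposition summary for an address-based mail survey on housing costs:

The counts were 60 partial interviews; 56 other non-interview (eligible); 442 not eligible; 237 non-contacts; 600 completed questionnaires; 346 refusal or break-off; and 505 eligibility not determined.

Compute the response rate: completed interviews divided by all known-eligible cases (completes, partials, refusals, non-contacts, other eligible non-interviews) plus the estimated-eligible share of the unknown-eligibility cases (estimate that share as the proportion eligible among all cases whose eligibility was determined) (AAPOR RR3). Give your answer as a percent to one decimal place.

Num → 600
Determined eligible → 600 + 60 + 346 + 237 + 56 = 1299
e = 1299 / (1299 + 442) = 1299 / 1741 = 0.7461
Eligible share of unknowns → 0.7461 × 505 = 376.78
Base → 1299 + 376.78 = 1675.78
RR3 = 600 / 1675.78 = 0.3580

35.8%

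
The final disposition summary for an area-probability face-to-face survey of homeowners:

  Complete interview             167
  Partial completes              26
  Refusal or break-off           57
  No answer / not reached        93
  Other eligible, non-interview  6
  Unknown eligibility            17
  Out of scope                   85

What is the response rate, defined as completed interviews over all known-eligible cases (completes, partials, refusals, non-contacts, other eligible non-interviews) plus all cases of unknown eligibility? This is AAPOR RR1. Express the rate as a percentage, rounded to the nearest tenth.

45.6%

Top → 167
Denom → 167 + 26 + 57 + 93 + 6 + 17 = 366
RR1 = 167 / 366 = 0.4563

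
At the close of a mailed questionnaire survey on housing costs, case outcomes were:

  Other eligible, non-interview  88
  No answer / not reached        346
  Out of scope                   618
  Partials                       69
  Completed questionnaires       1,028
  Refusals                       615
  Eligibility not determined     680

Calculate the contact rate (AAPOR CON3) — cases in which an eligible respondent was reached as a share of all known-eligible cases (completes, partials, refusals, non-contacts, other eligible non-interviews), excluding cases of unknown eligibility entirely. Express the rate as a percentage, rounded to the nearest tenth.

83.9%

Num: 1028 + 69 + 615 + 88 = 1800
Denom: 1028 + 69 + 615 + 346 + 88 = 2146
CON3 = 1800 / 2146 = 0.8388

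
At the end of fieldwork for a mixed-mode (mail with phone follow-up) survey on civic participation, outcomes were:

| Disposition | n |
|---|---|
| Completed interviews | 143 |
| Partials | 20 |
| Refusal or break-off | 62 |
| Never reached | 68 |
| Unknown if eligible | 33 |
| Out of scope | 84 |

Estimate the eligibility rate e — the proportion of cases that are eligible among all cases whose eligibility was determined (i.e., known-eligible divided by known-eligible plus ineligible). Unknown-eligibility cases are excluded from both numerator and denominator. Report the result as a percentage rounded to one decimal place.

Determined eligible → 143 + 20 + 62 + 68 = 293
e = 293 / (293 + 84) = 293 / 377 = 0.7772

77.7%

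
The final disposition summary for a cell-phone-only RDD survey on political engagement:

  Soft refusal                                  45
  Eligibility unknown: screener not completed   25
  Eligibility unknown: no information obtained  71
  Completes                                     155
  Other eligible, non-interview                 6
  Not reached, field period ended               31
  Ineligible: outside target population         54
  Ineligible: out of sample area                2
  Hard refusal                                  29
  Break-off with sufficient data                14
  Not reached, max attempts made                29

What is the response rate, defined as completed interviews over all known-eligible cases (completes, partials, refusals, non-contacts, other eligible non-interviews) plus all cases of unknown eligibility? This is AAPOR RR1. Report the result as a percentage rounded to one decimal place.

38.3%

Refusals = 29 + 45 = 74
Non-contacts = 31 + 29 = 60
Unknown eligibility = 25 + 71 = 96
Not eligible = 54 + 2 = 56
Top = 155
Denom = 155 + 14 + 74 + 60 + 6 + 96 = 405
RR1 = 155 / 405 = 0.3827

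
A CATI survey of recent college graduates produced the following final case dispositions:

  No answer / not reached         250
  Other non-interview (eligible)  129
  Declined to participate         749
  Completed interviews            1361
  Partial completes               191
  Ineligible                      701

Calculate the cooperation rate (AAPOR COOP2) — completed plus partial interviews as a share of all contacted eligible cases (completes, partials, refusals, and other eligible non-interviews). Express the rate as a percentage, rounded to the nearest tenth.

Top: 1361 + 191 = 1552
Base: 1361 + 191 + 749 + 129 = 2430
COOP2 = 1552 / 2430 = 0.6387

63.9%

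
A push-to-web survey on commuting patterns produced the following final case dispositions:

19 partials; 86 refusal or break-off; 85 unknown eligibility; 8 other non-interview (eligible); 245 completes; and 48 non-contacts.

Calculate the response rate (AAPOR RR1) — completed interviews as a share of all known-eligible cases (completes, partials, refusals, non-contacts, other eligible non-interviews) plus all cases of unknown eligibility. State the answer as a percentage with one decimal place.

Top → 245
Base → 245 + 19 + 86 + 48 + 8 + 85 = 491
RR1 = 245 / 491 = 0.4990

49.9%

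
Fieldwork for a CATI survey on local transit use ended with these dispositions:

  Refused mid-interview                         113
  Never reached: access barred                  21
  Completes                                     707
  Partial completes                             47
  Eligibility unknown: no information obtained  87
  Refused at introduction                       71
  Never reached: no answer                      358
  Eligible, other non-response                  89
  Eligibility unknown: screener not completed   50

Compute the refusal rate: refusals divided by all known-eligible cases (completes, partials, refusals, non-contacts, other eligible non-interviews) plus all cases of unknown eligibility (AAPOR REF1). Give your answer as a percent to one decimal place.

11.9%

Refusals = 71 + 113 = 184
No answer / not reached = 358 + 21 = 379
Unknown eligibility = 50 + 87 = 137
Top: 184
Denom: 707 + 47 + 184 + 379 + 89 + 137 = 1543
REF1 = 184 / 1543 = 0.1192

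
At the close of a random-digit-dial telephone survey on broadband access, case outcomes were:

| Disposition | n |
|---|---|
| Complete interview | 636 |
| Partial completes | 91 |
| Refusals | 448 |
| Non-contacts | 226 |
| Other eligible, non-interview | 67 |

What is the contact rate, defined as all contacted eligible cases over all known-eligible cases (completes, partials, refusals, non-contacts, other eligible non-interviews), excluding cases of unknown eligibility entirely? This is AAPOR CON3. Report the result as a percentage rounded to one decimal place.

84.6%

Num = 636 + 91 + 448 + 67 = 1242
Denominator = 636 + 91 + 448 + 226 + 67 = 1468
CON3 = 1242 / 1468 = 0.8460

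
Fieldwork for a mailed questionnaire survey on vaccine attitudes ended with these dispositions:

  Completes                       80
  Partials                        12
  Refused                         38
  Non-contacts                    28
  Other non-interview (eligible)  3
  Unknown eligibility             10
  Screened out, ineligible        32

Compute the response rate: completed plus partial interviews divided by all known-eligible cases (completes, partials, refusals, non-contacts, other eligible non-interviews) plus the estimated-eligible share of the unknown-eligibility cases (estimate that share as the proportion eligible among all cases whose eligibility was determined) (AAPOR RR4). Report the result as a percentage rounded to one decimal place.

54.3%

Top → 80 + 12 = 92
Determined eligible → 80 + 12 + 38 + 28 + 3 = 161
e = 161 / (161 + 32) = 161 / 193 = 0.8342
Estimated eligible among unknowns → 0.8342 × 10 = 8.34
Base → 161 + 8.34 = 169.34
RR4 = 92 / 169.34 = 0.5433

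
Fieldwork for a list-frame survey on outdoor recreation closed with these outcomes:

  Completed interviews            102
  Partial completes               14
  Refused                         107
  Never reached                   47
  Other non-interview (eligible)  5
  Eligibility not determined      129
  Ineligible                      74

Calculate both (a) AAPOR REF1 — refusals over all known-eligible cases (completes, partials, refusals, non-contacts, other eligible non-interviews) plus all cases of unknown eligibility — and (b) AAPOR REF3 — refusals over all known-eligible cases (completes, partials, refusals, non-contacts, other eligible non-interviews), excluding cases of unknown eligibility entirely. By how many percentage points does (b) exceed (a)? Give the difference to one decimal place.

12.4

Num: 107
Base: 102 + 14 + 107 + 47 + 5 + 129 = 404
REF1 = 107 / 404 = 0.2649
Base: 102 + 14 + 107 + 47 + 5 = 275
REF3 = 107 / 275 = 0.3891
Difference = 38.91 − 26.49 = 12.42 percentage points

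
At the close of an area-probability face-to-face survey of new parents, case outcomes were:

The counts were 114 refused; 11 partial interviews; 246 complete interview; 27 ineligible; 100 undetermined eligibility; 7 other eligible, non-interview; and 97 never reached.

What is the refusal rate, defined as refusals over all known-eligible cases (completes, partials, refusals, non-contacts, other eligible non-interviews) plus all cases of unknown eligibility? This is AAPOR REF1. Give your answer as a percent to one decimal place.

Num → 114
Denom → 246 + 11 + 114 + 97 + 7 + 100 = 575
REF1 = 114 / 575 = 0.1983

19.8%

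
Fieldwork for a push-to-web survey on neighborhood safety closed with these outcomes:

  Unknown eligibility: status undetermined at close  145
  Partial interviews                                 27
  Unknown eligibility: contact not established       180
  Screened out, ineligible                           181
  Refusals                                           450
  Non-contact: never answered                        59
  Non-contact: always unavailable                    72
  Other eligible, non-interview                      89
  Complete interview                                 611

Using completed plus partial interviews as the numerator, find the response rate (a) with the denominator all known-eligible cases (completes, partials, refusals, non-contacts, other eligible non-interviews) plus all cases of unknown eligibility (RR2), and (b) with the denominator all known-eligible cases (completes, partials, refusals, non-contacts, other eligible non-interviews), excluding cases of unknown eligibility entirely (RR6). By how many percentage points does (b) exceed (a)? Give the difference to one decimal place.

9.7

Non-contacts = 59 + 72 = 131
Eligibility not determined = 180 + 145 = 325
Num: 611 + 27 = 638
Base: 611 + 27 + 450 + 131 + 89 + 325 = 1633
RR2 = 638 / 1633 = 0.3907
Base: 611 + 27 + 450 + 131 + 89 = 1308
RR6 = 638 / 1308 = 0.4878
Difference = 48.78 − 39.07 = 9.71 percentage points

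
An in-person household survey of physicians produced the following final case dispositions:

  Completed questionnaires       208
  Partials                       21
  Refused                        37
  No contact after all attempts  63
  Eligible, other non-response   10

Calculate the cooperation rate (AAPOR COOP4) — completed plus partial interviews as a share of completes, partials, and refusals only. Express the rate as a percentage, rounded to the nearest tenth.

86.1%

Num = 208 + 21 = 229
Denominator = 208 + 21 + 37 = 266
COOP4 = 229 / 266 = 0.8609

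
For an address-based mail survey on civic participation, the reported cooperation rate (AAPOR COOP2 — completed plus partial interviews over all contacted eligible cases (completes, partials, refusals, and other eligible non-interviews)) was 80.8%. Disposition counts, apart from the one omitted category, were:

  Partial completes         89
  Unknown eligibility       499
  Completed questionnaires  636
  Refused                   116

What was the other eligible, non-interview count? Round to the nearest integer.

Top → 636 + 89 = 725
COOP2 = 725 / D = 0.808
D = 725 / 0.808 = 897.3
Rest of base = 841
other eligible, non-interview = 897.3 − 841 ≈ 56

56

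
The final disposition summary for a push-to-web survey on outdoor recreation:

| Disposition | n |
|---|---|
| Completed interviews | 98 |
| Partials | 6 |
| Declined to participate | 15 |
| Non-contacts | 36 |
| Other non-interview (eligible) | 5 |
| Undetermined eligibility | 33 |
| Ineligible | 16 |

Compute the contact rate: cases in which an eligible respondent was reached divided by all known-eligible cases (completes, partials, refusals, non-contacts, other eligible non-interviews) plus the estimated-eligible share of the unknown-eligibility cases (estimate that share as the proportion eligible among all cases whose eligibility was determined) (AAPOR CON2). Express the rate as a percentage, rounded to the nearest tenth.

65.3%

Num = 98 + 6 + 15 + 5 = 124
Eligible (known) = 98 + 6 + 15 + 36 + 5 = 160
e = 160 / (160 + 16) = 160 / 176 = 0.9091
e × U = 0.9091 × 33 = 30.00
Denom = 160 + 30.00 = 190.00
CON2 = 124 / 190.00 = 0.6526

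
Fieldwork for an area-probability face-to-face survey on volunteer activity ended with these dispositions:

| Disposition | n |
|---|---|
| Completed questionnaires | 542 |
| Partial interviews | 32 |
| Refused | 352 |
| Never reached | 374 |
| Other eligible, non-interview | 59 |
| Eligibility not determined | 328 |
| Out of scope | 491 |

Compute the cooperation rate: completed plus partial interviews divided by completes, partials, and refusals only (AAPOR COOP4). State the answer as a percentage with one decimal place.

62.0%

Numerator = 542 + 32 = 574
Denominator = 542 + 32 + 352 = 926
COOP4 = 574 / 926 = 0.6199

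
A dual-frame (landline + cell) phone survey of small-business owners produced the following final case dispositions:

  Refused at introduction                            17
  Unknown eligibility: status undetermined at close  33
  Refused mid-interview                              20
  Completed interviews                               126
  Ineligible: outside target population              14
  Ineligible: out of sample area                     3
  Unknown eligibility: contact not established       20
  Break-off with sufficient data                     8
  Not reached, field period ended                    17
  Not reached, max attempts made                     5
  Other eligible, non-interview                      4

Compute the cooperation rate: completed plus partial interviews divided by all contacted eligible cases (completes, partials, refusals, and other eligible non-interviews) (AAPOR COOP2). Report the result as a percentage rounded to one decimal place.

Refusals = 17 + 20 = 37
Non-contacts = 17 + 5 = 22
Undetermined eligibility = 20 + 33 = 53
Out of scope = 14 + 3 = 17
Numerator = 126 + 8 = 134
Denom = 126 + 8 + 37 + 4 = 175
COOP2 = 134 / 175 = 0.7657

76.6%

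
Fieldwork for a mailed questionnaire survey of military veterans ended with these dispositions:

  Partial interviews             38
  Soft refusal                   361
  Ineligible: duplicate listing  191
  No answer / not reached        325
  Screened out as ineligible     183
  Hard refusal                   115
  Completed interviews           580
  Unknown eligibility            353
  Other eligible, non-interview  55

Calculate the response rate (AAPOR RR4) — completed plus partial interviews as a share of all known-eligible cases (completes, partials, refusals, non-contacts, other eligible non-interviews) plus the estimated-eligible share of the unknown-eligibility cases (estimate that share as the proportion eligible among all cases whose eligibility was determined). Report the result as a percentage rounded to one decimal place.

35.2%

Refusals = 115 + 361 = 476
Out of scope = 183 + 191 = 374
Numerator = 580 + 38 = 618
Known eligible = 580 + 38 + 476 + 325 + 55 = 1474
e = 1474 / (1474 + 374) = 1474 / 1848 = 0.7976
e × U = 0.7976 × 353 = 281.55
Denominator = 1474 + 281.55 = 1755.55
RR4 = 618 / 1755.55 = 0.3520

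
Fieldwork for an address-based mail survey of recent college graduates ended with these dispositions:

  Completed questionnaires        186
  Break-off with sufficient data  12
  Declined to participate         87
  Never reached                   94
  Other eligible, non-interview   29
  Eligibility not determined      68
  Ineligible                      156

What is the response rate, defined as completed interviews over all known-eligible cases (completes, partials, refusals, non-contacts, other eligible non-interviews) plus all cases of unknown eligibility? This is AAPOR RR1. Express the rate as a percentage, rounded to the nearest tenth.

39.1%

Top → 186
Base → 186 + 12 + 87 + 94 + 29 + 68 = 476
RR1 = 186 / 476 = 0.3908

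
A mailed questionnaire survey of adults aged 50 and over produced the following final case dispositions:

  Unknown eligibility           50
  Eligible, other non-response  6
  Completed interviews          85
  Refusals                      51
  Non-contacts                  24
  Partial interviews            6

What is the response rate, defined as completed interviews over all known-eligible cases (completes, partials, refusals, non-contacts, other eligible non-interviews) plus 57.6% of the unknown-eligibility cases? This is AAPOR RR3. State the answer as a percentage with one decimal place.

Num = 85
Determined eligible = 85 + 6 + 51 + 24 + 6 = 172
Eligible share of unknowns = 0.5760 × 50 = 28.80
Base = 172 + 28.80 = 200.80
RR3 = 85 / 200.80 = 0.4233

42.3%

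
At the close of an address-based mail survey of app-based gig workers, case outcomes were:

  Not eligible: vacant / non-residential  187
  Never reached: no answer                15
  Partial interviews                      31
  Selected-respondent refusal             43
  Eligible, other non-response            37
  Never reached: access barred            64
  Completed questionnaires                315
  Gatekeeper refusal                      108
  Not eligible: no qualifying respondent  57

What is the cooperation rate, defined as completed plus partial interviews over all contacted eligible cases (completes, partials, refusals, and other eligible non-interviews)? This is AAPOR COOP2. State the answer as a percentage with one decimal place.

64.8%

Refusal or break-off = 108 + 43 = 151
No contact after all attempts = 15 + 64 = 79
Ineligible = 57 + 187 = 244
Top: 315 + 31 = 346
Base: 315 + 31 + 151 + 37 = 534
COOP2 = 346 / 534 = 0.6479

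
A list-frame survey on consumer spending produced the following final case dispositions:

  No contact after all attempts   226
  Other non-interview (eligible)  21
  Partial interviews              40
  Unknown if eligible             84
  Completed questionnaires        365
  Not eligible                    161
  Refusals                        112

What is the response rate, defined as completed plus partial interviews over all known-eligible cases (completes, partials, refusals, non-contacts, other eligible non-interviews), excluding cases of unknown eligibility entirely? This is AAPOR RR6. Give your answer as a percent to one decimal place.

53.0%

Numerator = 365 + 40 = 405
Base = 365 + 40 + 112 + 226 + 21 = 764
RR6 = 405 / 764 = 0.5301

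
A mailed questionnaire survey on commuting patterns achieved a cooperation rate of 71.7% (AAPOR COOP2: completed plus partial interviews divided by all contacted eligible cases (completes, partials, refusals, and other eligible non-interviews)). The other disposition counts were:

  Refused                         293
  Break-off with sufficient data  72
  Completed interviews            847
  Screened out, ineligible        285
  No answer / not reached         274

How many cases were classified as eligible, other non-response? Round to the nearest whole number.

70

Num: 847 + 72 = 919
COOP2 = 919 / D = 0.717
D = 919 / 0.717 = 1281.7
Remaining denominator categories sum to 1212
eligible, other non-response = 1281.7 − 1212 ≈ 70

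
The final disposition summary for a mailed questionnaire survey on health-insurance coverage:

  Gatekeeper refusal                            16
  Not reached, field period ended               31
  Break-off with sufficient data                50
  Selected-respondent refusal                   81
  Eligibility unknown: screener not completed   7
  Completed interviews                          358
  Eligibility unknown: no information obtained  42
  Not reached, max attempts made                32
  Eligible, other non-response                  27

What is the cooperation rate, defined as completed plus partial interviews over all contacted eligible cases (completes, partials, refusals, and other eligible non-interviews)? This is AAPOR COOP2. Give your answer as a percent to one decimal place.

76.7%

Declined to participate = 16 + 81 = 97
Non-contacts = 31 + 32 = 63
Unknown if eligible = 7 + 42 = 49
Num: 358 + 50 = 408
Base: 358 + 50 + 97 + 27 = 532
COOP2 = 408 / 532 = 0.7669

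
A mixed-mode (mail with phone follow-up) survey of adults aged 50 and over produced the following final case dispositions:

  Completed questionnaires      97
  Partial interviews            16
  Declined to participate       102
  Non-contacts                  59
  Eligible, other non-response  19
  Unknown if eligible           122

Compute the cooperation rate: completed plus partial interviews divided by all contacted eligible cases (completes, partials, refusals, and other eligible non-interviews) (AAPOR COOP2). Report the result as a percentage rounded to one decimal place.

48.3%

Num → 97 + 16 = 113
Base → 97 + 16 + 102 + 19 = 234
COOP2 = 113 / 234 = 0.4829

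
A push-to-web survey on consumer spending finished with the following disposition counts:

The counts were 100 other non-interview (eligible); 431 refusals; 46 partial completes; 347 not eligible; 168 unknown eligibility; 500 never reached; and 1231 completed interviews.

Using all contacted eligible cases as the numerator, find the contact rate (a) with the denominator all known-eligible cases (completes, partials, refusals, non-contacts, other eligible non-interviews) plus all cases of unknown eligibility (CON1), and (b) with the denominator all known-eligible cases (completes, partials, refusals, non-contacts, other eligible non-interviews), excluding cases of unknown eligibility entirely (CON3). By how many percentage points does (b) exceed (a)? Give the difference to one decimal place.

Num → 1231 + 46 + 431 + 100 = 1808
Denominator → 1231 + 46 + 431 + 500 + 100 + 168 = 2476
CON1 = 1808 / 2476 = 0.7302
Denominator → 1231 + 46 + 431 + 500 + 100 = 2308
CON3 = 1808 / 2308 = 0.7834
Difference = 78.34 − 73.02 = 5.32 percentage points

5.3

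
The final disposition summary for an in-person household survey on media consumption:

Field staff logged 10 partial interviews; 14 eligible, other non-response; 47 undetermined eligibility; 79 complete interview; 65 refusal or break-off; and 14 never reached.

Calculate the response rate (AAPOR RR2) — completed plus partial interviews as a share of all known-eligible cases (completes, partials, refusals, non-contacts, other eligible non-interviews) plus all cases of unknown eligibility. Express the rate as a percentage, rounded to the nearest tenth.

38.9%

Top = 79 + 10 = 89
Denominator = 79 + 10 + 65 + 14 + 14 + 47 = 229
RR2 = 89 / 229 = 0.3886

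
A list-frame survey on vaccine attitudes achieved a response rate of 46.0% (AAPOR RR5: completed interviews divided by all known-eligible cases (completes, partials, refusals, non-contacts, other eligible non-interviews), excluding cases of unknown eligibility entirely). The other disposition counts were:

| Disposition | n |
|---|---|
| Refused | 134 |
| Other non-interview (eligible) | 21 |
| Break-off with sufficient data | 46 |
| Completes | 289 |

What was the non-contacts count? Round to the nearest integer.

RR5 = 289 / D = 0.460
D = 289 / 0.460 = 628.3
Rest of base = 490
non-contacts = 628.3 − 490 ≈ 138

138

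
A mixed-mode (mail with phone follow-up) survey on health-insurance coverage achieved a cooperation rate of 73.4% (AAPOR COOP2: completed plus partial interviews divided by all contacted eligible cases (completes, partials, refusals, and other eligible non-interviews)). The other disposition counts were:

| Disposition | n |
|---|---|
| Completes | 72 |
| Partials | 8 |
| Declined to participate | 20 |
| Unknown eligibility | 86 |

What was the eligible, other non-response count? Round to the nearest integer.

9

Numerator → 72 + 8 = 80
COOP2 = 80 / D = 0.734
D = 80 / 0.734 = 109.0
Remaining denominator categories sum to 100
eligible, other non-response = 109.0 − 100 ≈ 9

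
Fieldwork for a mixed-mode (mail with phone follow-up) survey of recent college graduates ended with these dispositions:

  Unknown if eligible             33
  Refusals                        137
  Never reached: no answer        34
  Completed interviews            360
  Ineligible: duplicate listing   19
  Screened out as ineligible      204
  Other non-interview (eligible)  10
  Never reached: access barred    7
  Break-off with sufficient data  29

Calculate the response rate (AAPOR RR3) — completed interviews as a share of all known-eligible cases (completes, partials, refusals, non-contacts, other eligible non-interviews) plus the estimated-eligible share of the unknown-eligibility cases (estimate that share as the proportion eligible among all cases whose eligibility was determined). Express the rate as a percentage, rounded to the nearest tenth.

No contact after all attempts = 34 + 7 = 41
Out of scope = 204 + 19 = 223
Top = 360
Known eligible = 360 + 29 + 137 + 41 + 10 = 577
e = 577 / (577 + 223) = 577 / 800 = 0.7212
Eligible share of unknowns = 0.7212 × 33 = 23.80
Denom = 577 + 23.80 = 600.80
RR3 = 360 / 600.80 = 0.5992

59.9%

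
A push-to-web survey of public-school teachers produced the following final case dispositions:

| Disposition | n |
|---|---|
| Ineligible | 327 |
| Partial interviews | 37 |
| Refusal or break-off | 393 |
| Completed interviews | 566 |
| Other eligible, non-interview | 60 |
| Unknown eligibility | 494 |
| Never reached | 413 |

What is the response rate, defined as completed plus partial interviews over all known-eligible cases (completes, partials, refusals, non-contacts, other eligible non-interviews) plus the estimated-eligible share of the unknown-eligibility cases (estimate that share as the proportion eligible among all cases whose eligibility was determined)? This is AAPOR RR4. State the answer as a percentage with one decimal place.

32.2%

Num → 566 + 37 = 603
Determined eligible → 566 + 37 + 393 + 413 + 60 = 1469
e = 1469 / (1469 + 327) = 1469 / 1796 = 0.8179
Eligible share of unknowns → 0.8179 × 494 = 404.04
Base → 1469 + 404.04 = 1873.04
RR4 = 603 / 1873.04 = 0.3219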